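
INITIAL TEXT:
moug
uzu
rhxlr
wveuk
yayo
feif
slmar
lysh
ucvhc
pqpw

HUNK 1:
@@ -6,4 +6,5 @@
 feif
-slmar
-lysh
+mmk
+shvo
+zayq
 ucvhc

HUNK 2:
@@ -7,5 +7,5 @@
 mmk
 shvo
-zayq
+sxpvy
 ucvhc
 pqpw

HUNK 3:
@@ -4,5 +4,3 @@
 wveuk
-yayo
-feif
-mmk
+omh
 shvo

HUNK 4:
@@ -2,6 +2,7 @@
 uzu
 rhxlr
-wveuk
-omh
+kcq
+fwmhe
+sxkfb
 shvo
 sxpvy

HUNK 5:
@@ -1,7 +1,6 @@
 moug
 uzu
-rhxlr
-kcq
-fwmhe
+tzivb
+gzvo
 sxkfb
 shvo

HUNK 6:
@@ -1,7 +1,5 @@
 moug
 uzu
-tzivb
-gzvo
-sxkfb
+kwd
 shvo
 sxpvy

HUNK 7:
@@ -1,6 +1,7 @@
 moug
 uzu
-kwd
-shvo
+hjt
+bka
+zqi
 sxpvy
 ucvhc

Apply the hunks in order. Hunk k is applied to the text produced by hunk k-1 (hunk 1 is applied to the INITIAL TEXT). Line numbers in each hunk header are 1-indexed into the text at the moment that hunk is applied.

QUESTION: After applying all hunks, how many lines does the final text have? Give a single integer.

Answer: 8

Derivation:
Hunk 1: at line 6 remove [slmar,lysh] add [mmk,shvo,zayq] -> 11 lines: moug uzu rhxlr wveuk yayo feif mmk shvo zayq ucvhc pqpw
Hunk 2: at line 7 remove [zayq] add [sxpvy] -> 11 lines: moug uzu rhxlr wveuk yayo feif mmk shvo sxpvy ucvhc pqpw
Hunk 3: at line 4 remove [yayo,feif,mmk] add [omh] -> 9 lines: moug uzu rhxlr wveuk omh shvo sxpvy ucvhc pqpw
Hunk 4: at line 2 remove [wveuk,omh] add [kcq,fwmhe,sxkfb] -> 10 lines: moug uzu rhxlr kcq fwmhe sxkfb shvo sxpvy ucvhc pqpw
Hunk 5: at line 1 remove [rhxlr,kcq,fwmhe] add [tzivb,gzvo] -> 9 lines: moug uzu tzivb gzvo sxkfb shvo sxpvy ucvhc pqpw
Hunk 6: at line 1 remove [tzivb,gzvo,sxkfb] add [kwd] -> 7 lines: moug uzu kwd shvo sxpvy ucvhc pqpw
Hunk 7: at line 1 remove [kwd,shvo] add [hjt,bka,zqi] -> 8 lines: moug uzu hjt bka zqi sxpvy ucvhc pqpw
Final line count: 8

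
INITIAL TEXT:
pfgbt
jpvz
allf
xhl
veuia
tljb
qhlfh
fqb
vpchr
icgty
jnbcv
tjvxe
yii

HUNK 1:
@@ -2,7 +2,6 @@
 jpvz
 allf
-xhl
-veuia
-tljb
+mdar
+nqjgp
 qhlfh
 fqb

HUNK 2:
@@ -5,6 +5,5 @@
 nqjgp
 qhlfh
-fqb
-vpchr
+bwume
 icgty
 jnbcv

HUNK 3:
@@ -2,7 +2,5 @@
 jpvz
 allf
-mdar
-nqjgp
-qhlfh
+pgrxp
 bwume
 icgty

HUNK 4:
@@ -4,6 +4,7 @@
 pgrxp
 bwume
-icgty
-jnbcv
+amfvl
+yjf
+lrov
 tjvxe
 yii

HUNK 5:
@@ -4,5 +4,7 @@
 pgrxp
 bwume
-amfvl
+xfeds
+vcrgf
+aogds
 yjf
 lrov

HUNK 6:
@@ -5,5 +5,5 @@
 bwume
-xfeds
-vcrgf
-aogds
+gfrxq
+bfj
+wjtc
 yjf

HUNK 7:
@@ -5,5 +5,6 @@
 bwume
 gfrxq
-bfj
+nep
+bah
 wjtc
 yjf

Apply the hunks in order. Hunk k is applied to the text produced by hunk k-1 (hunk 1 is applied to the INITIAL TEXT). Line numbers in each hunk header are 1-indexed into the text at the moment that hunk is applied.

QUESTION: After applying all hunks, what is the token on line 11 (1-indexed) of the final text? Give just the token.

Hunk 1: at line 2 remove [xhl,veuia,tljb] add [mdar,nqjgp] -> 12 lines: pfgbt jpvz allf mdar nqjgp qhlfh fqb vpchr icgty jnbcv tjvxe yii
Hunk 2: at line 5 remove [fqb,vpchr] add [bwume] -> 11 lines: pfgbt jpvz allf mdar nqjgp qhlfh bwume icgty jnbcv tjvxe yii
Hunk 3: at line 2 remove [mdar,nqjgp,qhlfh] add [pgrxp] -> 9 lines: pfgbt jpvz allf pgrxp bwume icgty jnbcv tjvxe yii
Hunk 4: at line 4 remove [icgty,jnbcv] add [amfvl,yjf,lrov] -> 10 lines: pfgbt jpvz allf pgrxp bwume amfvl yjf lrov tjvxe yii
Hunk 5: at line 4 remove [amfvl] add [xfeds,vcrgf,aogds] -> 12 lines: pfgbt jpvz allf pgrxp bwume xfeds vcrgf aogds yjf lrov tjvxe yii
Hunk 6: at line 5 remove [xfeds,vcrgf,aogds] add [gfrxq,bfj,wjtc] -> 12 lines: pfgbt jpvz allf pgrxp bwume gfrxq bfj wjtc yjf lrov tjvxe yii
Hunk 7: at line 5 remove [bfj] add [nep,bah] -> 13 lines: pfgbt jpvz allf pgrxp bwume gfrxq nep bah wjtc yjf lrov tjvxe yii
Final line 11: lrov

Answer: lrov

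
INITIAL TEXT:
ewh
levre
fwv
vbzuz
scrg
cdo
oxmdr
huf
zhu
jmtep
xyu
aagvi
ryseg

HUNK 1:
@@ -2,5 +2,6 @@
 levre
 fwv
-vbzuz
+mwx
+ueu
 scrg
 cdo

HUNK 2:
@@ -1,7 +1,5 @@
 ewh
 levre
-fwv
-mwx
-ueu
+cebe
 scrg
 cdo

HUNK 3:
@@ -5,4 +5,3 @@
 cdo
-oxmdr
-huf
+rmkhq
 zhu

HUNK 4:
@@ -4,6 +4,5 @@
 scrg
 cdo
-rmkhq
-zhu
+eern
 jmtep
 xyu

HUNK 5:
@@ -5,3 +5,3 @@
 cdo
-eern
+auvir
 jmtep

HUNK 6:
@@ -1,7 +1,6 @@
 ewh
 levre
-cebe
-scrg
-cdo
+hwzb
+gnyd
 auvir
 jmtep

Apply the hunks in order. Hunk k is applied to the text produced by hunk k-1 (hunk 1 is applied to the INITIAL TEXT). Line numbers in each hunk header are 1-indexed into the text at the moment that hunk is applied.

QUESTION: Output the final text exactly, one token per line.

Hunk 1: at line 2 remove [vbzuz] add [mwx,ueu] -> 14 lines: ewh levre fwv mwx ueu scrg cdo oxmdr huf zhu jmtep xyu aagvi ryseg
Hunk 2: at line 1 remove [fwv,mwx,ueu] add [cebe] -> 12 lines: ewh levre cebe scrg cdo oxmdr huf zhu jmtep xyu aagvi ryseg
Hunk 3: at line 5 remove [oxmdr,huf] add [rmkhq] -> 11 lines: ewh levre cebe scrg cdo rmkhq zhu jmtep xyu aagvi ryseg
Hunk 4: at line 4 remove [rmkhq,zhu] add [eern] -> 10 lines: ewh levre cebe scrg cdo eern jmtep xyu aagvi ryseg
Hunk 5: at line 5 remove [eern] add [auvir] -> 10 lines: ewh levre cebe scrg cdo auvir jmtep xyu aagvi ryseg
Hunk 6: at line 1 remove [cebe,scrg,cdo] add [hwzb,gnyd] -> 9 lines: ewh levre hwzb gnyd auvir jmtep xyu aagvi ryseg

Answer: ewh
levre
hwzb
gnyd
auvir
jmtep
xyu
aagvi
ryseg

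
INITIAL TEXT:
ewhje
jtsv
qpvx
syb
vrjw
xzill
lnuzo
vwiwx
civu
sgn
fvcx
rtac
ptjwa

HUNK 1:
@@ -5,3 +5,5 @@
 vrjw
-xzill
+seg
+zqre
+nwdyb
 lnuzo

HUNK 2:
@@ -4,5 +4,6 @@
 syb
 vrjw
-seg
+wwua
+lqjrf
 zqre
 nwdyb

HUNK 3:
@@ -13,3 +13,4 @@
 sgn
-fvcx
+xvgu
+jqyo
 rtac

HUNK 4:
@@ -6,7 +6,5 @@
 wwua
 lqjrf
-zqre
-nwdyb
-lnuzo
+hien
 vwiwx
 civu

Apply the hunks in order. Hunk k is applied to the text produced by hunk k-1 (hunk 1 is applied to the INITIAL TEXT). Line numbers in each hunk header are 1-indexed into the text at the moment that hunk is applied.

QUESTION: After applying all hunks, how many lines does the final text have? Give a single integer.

Answer: 15

Derivation:
Hunk 1: at line 5 remove [xzill] add [seg,zqre,nwdyb] -> 15 lines: ewhje jtsv qpvx syb vrjw seg zqre nwdyb lnuzo vwiwx civu sgn fvcx rtac ptjwa
Hunk 2: at line 4 remove [seg] add [wwua,lqjrf] -> 16 lines: ewhje jtsv qpvx syb vrjw wwua lqjrf zqre nwdyb lnuzo vwiwx civu sgn fvcx rtac ptjwa
Hunk 3: at line 13 remove [fvcx] add [xvgu,jqyo] -> 17 lines: ewhje jtsv qpvx syb vrjw wwua lqjrf zqre nwdyb lnuzo vwiwx civu sgn xvgu jqyo rtac ptjwa
Hunk 4: at line 6 remove [zqre,nwdyb,lnuzo] add [hien] -> 15 lines: ewhje jtsv qpvx syb vrjw wwua lqjrf hien vwiwx civu sgn xvgu jqyo rtac ptjwa
Final line count: 15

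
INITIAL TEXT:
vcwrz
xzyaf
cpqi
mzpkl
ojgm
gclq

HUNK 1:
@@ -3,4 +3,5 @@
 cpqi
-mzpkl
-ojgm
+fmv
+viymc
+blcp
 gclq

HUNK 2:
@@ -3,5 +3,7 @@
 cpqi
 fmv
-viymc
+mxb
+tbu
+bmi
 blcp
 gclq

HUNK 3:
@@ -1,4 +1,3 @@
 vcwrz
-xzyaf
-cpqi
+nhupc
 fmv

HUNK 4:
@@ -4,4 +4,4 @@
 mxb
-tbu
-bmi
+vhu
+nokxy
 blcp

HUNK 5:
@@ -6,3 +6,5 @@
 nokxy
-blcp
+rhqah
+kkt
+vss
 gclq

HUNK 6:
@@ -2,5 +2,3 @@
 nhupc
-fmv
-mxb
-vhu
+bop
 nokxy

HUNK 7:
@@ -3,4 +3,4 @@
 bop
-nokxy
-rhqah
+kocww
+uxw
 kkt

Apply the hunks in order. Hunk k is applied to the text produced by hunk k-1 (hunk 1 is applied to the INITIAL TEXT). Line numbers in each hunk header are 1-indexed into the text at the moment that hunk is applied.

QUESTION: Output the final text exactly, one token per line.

Answer: vcwrz
nhupc
bop
kocww
uxw
kkt
vss
gclq

Derivation:
Hunk 1: at line 3 remove [mzpkl,ojgm] add [fmv,viymc,blcp] -> 7 lines: vcwrz xzyaf cpqi fmv viymc blcp gclq
Hunk 2: at line 3 remove [viymc] add [mxb,tbu,bmi] -> 9 lines: vcwrz xzyaf cpqi fmv mxb tbu bmi blcp gclq
Hunk 3: at line 1 remove [xzyaf,cpqi] add [nhupc] -> 8 lines: vcwrz nhupc fmv mxb tbu bmi blcp gclq
Hunk 4: at line 4 remove [tbu,bmi] add [vhu,nokxy] -> 8 lines: vcwrz nhupc fmv mxb vhu nokxy blcp gclq
Hunk 5: at line 6 remove [blcp] add [rhqah,kkt,vss] -> 10 lines: vcwrz nhupc fmv mxb vhu nokxy rhqah kkt vss gclq
Hunk 6: at line 2 remove [fmv,mxb,vhu] add [bop] -> 8 lines: vcwrz nhupc bop nokxy rhqah kkt vss gclq
Hunk 7: at line 3 remove [nokxy,rhqah] add [kocww,uxw] -> 8 lines: vcwrz nhupc bop kocww uxw kkt vss gclq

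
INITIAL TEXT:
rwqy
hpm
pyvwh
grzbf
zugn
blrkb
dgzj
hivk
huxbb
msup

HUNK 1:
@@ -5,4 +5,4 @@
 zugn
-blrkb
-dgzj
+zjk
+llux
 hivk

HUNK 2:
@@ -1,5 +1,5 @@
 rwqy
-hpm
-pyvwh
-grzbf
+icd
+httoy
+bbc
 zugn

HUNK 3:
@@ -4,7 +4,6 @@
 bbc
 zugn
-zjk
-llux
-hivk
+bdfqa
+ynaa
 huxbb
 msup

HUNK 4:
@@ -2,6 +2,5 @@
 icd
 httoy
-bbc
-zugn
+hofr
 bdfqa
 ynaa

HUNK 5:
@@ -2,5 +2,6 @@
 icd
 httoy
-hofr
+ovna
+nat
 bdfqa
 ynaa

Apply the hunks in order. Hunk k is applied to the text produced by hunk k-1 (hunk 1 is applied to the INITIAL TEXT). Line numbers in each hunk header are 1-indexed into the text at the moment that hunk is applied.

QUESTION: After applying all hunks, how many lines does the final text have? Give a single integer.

Hunk 1: at line 5 remove [blrkb,dgzj] add [zjk,llux] -> 10 lines: rwqy hpm pyvwh grzbf zugn zjk llux hivk huxbb msup
Hunk 2: at line 1 remove [hpm,pyvwh,grzbf] add [icd,httoy,bbc] -> 10 lines: rwqy icd httoy bbc zugn zjk llux hivk huxbb msup
Hunk 3: at line 4 remove [zjk,llux,hivk] add [bdfqa,ynaa] -> 9 lines: rwqy icd httoy bbc zugn bdfqa ynaa huxbb msup
Hunk 4: at line 2 remove [bbc,zugn] add [hofr] -> 8 lines: rwqy icd httoy hofr bdfqa ynaa huxbb msup
Hunk 5: at line 2 remove [hofr] add [ovna,nat] -> 9 lines: rwqy icd httoy ovna nat bdfqa ynaa huxbb msup
Final line count: 9

Answer: 9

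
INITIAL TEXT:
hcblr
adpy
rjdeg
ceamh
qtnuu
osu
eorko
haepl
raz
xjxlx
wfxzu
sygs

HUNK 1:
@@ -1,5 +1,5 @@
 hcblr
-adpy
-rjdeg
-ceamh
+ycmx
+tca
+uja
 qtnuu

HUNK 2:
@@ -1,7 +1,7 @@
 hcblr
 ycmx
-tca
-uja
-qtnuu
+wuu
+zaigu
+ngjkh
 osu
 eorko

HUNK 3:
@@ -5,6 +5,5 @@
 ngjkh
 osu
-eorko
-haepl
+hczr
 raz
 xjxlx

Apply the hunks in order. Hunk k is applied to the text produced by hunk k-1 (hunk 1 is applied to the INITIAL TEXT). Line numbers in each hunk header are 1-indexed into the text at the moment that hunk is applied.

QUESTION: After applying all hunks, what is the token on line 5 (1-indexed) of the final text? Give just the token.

Answer: ngjkh

Derivation:
Hunk 1: at line 1 remove [adpy,rjdeg,ceamh] add [ycmx,tca,uja] -> 12 lines: hcblr ycmx tca uja qtnuu osu eorko haepl raz xjxlx wfxzu sygs
Hunk 2: at line 1 remove [tca,uja,qtnuu] add [wuu,zaigu,ngjkh] -> 12 lines: hcblr ycmx wuu zaigu ngjkh osu eorko haepl raz xjxlx wfxzu sygs
Hunk 3: at line 5 remove [eorko,haepl] add [hczr] -> 11 lines: hcblr ycmx wuu zaigu ngjkh osu hczr raz xjxlx wfxzu sygs
Final line 5: ngjkh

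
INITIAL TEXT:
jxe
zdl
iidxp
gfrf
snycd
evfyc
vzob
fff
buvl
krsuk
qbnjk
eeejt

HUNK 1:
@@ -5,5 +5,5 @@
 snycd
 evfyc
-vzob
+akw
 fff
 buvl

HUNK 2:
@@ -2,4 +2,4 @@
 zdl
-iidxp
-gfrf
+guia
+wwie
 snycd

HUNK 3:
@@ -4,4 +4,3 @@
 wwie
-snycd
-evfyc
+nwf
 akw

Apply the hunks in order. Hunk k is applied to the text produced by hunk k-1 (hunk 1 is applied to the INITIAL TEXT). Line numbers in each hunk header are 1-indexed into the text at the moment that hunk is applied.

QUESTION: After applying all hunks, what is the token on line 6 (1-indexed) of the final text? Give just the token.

Answer: akw

Derivation:
Hunk 1: at line 5 remove [vzob] add [akw] -> 12 lines: jxe zdl iidxp gfrf snycd evfyc akw fff buvl krsuk qbnjk eeejt
Hunk 2: at line 2 remove [iidxp,gfrf] add [guia,wwie] -> 12 lines: jxe zdl guia wwie snycd evfyc akw fff buvl krsuk qbnjk eeejt
Hunk 3: at line 4 remove [snycd,evfyc] add [nwf] -> 11 lines: jxe zdl guia wwie nwf akw fff buvl krsuk qbnjk eeejt
Final line 6: akw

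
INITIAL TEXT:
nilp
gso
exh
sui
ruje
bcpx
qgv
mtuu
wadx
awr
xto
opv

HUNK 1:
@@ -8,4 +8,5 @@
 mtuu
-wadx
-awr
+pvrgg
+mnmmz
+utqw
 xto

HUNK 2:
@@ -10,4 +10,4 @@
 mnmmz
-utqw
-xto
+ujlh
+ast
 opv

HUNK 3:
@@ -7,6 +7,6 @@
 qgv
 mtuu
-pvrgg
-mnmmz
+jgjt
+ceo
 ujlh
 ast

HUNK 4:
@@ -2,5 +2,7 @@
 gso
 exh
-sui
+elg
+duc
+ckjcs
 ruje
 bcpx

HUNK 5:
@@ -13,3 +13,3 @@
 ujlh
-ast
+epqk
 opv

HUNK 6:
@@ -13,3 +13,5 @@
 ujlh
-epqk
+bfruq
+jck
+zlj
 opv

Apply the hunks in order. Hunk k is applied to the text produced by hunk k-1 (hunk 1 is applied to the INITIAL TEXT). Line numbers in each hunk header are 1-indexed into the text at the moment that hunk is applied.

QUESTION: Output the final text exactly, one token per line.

Answer: nilp
gso
exh
elg
duc
ckjcs
ruje
bcpx
qgv
mtuu
jgjt
ceo
ujlh
bfruq
jck
zlj
opv

Derivation:
Hunk 1: at line 8 remove [wadx,awr] add [pvrgg,mnmmz,utqw] -> 13 lines: nilp gso exh sui ruje bcpx qgv mtuu pvrgg mnmmz utqw xto opv
Hunk 2: at line 10 remove [utqw,xto] add [ujlh,ast] -> 13 lines: nilp gso exh sui ruje bcpx qgv mtuu pvrgg mnmmz ujlh ast opv
Hunk 3: at line 7 remove [pvrgg,mnmmz] add [jgjt,ceo] -> 13 lines: nilp gso exh sui ruje bcpx qgv mtuu jgjt ceo ujlh ast opv
Hunk 4: at line 2 remove [sui] add [elg,duc,ckjcs] -> 15 lines: nilp gso exh elg duc ckjcs ruje bcpx qgv mtuu jgjt ceo ujlh ast opv
Hunk 5: at line 13 remove [ast] add [epqk] -> 15 lines: nilp gso exh elg duc ckjcs ruje bcpx qgv mtuu jgjt ceo ujlh epqk opv
Hunk 6: at line 13 remove [epqk] add [bfruq,jck,zlj] -> 17 lines: nilp gso exh elg duc ckjcs ruje bcpx qgv mtuu jgjt ceo ujlh bfruq jck zlj opv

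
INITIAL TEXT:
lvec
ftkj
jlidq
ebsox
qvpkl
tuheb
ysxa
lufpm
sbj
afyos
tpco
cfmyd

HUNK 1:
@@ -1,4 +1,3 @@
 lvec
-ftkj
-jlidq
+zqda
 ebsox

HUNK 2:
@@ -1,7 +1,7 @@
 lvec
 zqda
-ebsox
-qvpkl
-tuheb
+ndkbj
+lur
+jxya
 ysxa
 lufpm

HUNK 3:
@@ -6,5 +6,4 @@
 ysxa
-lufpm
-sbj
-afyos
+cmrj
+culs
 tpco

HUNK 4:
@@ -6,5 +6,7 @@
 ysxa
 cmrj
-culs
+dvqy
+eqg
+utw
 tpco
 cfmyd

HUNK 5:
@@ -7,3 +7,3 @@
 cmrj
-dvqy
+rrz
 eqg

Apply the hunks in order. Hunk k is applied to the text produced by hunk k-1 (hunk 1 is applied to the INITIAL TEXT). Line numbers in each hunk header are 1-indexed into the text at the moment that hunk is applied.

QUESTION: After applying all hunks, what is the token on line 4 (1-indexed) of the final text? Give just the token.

Answer: lur

Derivation:
Hunk 1: at line 1 remove [ftkj,jlidq] add [zqda] -> 11 lines: lvec zqda ebsox qvpkl tuheb ysxa lufpm sbj afyos tpco cfmyd
Hunk 2: at line 1 remove [ebsox,qvpkl,tuheb] add [ndkbj,lur,jxya] -> 11 lines: lvec zqda ndkbj lur jxya ysxa lufpm sbj afyos tpco cfmyd
Hunk 3: at line 6 remove [lufpm,sbj,afyos] add [cmrj,culs] -> 10 lines: lvec zqda ndkbj lur jxya ysxa cmrj culs tpco cfmyd
Hunk 4: at line 6 remove [culs] add [dvqy,eqg,utw] -> 12 lines: lvec zqda ndkbj lur jxya ysxa cmrj dvqy eqg utw tpco cfmyd
Hunk 5: at line 7 remove [dvqy] add [rrz] -> 12 lines: lvec zqda ndkbj lur jxya ysxa cmrj rrz eqg utw tpco cfmyd
Final line 4: lur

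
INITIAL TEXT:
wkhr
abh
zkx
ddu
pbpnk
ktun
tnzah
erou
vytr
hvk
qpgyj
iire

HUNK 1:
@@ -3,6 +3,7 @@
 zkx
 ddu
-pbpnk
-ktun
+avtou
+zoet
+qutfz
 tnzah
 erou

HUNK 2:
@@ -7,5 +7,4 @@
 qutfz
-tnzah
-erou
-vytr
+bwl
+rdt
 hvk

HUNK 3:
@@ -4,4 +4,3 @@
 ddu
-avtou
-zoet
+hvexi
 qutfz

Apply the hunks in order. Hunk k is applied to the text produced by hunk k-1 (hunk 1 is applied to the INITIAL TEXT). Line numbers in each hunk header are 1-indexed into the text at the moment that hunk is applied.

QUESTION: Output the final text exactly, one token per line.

Hunk 1: at line 3 remove [pbpnk,ktun] add [avtou,zoet,qutfz] -> 13 lines: wkhr abh zkx ddu avtou zoet qutfz tnzah erou vytr hvk qpgyj iire
Hunk 2: at line 7 remove [tnzah,erou,vytr] add [bwl,rdt] -> 12 lines: wkhr abh zkx ddu avtou zoet qutfz bwl rdt hvk qpgyj iire
Hunk 3: at line 4 remove [avtou,zoet] add [hvexi] -> 11 lines: wkhr abh zkx ddu hvexi qutfz bwl rdt hvk qpgyj iire

Answer: wkhr
abh
zkx
ddu
hvexi
qutfz
bwl
rdt
hvk
qpgyj
iire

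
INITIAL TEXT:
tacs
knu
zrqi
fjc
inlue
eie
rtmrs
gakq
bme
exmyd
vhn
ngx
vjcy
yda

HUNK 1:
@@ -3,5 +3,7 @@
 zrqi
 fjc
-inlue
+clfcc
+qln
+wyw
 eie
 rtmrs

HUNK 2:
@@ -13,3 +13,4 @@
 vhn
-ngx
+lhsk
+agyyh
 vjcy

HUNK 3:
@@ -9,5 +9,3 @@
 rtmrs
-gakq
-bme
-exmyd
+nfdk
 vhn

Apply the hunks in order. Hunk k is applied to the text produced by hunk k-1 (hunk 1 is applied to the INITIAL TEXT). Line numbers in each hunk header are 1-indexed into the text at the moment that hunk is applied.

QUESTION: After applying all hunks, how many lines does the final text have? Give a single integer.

Hunk 1: at line 3 remove [inlue] add [clfcc,qln,wyw] -> 16 lines: tacs knu zrqi fjc clfcc qln wyw eie rtmrs gakq bme exmyd vhn ngx vjcy yda
Hunk 2: at line 13 remove [ngx] add [lhsk,agyyh] -> 17 lines: tacs knu zrqi fjc clfcc qln wyw eie rtmrs gakq bme exmyd vhn lhsk agyyh vjcy yda
Hunk 3: at line 9 remove [gakq,bme,exmyd] add [nfdk] -> 15 lines: tacs knu zrqi fjc clfcc qln wyw eie rtmrs nfdk vhn lhsk agyyh vjcy yda
Final line count: 15

Answer: 15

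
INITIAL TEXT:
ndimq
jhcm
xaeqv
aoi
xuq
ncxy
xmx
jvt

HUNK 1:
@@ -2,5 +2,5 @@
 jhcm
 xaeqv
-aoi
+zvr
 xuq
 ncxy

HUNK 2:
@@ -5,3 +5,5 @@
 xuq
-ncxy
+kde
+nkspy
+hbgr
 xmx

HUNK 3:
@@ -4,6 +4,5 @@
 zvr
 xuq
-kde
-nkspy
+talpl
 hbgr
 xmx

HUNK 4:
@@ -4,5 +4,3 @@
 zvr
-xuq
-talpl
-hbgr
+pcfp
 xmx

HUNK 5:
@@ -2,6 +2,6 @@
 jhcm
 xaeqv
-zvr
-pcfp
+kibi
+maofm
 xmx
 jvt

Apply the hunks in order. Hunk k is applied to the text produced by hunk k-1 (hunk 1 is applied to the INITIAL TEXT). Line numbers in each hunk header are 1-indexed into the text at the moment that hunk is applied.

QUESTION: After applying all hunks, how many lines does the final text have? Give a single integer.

Answer: 7

Derivation:
Hunk 1: at line 2 remove [aoi] add [zvr] -> 8 lines: ndimq jhcm xaeqv zvr xuq ncxy xmx jvt
Hunk 2: at line 5 remove [ncxy] add [kde,nkspy,hbgr] -> 10 lines: ndimq jhcm xaeqv zvr xuq kde nkspy hbgr xmx jvt
Hunk 3: at line 4 remove [kde,nkspy] add [talpl] -> 9 lines: ndimq jhcm xaeqv zvr xuq talpl hbgr xmx jvt
Hunk 4: at line 4 remove [xuq,talpl,hbgr] add [pcfp] -> 7 lines: ndimq jhcm xaeqv zvr pcfp xmx jvt
Hunk 5: at line 2 remove [zvr,pcfp] add [kibi,maofm] -> 7 lines: ndimq jhcm xaeqv kibi maofm xmx jvt
Final line count: 7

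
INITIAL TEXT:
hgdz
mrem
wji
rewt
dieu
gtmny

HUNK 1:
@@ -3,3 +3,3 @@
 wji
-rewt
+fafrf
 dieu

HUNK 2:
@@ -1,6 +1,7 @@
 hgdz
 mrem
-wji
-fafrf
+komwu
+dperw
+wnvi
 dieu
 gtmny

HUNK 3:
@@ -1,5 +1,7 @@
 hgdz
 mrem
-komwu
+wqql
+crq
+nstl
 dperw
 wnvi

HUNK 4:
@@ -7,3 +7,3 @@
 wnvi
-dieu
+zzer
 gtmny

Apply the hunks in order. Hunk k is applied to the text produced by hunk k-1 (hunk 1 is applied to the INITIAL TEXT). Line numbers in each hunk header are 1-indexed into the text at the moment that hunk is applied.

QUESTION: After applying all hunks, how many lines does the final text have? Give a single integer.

Answer: 9

Derivation:
Hunk 1: at line 3 remove [rewt] add [fafrf] -> 6 lines: hgdz mrem wji fafrf dieu gtmny
Hunk 2: at line 1 remove [wji,fafrf] add [komwu,dperw,wnvi] -> 7 lines: hgdz mrem komwu dperw wnvi dieu gtmny
Hunk 3: at line 1 remove [komwu] add [wqql,crq,nstl] -> 9 lines: hgdz mrem wqql crq nstl dperw wnvi dieu gtmny
Hunk 4: at line 7 remove [dieu] add [zzer] -> 9 lines: hgdz mrem wqql crq nstl dperw wnvi zzer gtmny
Final line count: 9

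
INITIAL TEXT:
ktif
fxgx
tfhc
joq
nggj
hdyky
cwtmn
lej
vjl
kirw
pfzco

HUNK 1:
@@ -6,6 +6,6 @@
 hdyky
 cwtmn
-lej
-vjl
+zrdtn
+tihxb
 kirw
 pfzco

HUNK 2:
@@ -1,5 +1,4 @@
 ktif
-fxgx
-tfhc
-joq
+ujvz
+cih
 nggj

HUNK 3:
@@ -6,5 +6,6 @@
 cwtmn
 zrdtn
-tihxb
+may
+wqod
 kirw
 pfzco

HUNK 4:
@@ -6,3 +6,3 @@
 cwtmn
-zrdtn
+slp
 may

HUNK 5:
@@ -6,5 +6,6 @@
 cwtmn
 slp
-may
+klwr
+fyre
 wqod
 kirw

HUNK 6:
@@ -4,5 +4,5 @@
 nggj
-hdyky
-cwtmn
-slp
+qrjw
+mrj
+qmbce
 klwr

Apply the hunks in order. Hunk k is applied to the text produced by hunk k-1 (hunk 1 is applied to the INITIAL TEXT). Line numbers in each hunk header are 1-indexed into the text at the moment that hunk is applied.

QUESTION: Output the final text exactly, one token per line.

Hunk 1: at line 6 remove [lej,vjl] add [zrdtn,tihxb] -> 11 lines: ktif fxgx tfhc joq nggj hdyky cwtmn zrdtn tihxb kirw pfzco
Hunk 2: at line 1 remove [fxgx,tfhc,joq] add [ujvz,cih] -> 10 lines: ktif ujvz cih nggj hdyky cwtmn zrdtn tihxb kirw pfzco
Hunk 3: at line 6 remove [tihxb] add [may,wqod] -> 11 lines: ktif ujvz cih nggj hdyky cwtmn zrdtn may wqod kirw pfzco
Hunk 4: at line 6 remove [zrdtn] add [slp] -> 11 lines: ktif ujvz cih nggj hdyky cwtmn slp may wqod kirw pfzco
Hunk 5: at line 6 remove [may] add [klwr,fyre] -> 12 lines: ktif ujvz cih nggj hdyky cwtmn slp klwr fyre wqod kirw pfzco
Hunk 6: at line 4 remove [hdyky,cwtmn,slp] add [qrjw,mrj,qmbce] -> 12 lines: ktif ujvz cih nggj qrjw mrj qmbce klwr fyre wqod kirw pfzco

Answer: ktif
ujvz
cih
nggj
qrjw
mrj
qmbce
klwr
fyre
wqod
kirw
pfzco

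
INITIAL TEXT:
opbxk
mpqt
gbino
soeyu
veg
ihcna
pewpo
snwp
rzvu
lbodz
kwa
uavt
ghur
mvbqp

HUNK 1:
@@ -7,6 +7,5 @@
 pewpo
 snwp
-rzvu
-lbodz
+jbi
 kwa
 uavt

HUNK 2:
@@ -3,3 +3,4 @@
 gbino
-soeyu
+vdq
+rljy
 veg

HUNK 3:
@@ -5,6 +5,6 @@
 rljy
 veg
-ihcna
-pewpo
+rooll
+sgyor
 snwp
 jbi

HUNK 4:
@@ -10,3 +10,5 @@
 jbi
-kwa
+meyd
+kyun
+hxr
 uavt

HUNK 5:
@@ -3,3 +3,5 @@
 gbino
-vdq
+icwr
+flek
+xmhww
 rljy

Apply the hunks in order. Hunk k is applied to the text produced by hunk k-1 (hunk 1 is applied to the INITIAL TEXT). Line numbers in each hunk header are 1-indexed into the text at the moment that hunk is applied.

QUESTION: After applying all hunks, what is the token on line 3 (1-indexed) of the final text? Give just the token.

Answer: gbino

Derivation:
Hunk 1: at line 7 remove [rzvu,lbodz] add [jbi] -> 13 lines: opbxk mpqt gbino soeyu veg ihcna pewpo snwp jbi kwa uavt ghur mvbqp
Hunk 2: at line 3 remove [soeyu] add [vdq,rljy] -> 14 lines: opbxk mpqt gbino vdq rljy veg ihcna pewpo snwp jbi kwa uavt ghur mvbqp
Hunk 3: at line 5 remove [ihcna,pewpo] add [rooll,sgyor] -> 14 lines: opbxk mpqt gbino vdq rljy veg rooll sgyor snwp jbi kwa uavt ghur mvbqp
Hunk 4: at line 10 remove [kwa] add [meyd,kyun,hxr] -> 16 lines: opbxk mpqt gbino vdq rljy veg rooll sgyor snwp jbi meyd kyun hxr uavt ghur mvbqp
Hunk 5: at line 3 remove [vdq] add [icwr,flek,xmhww] -> 18 lines: opbxk mpqt gbino icwr flek xmhww rljy veg rooll sgyor snwp jbi meyd kyun hxr uavt ghur mvbqp
Final line 3: gbino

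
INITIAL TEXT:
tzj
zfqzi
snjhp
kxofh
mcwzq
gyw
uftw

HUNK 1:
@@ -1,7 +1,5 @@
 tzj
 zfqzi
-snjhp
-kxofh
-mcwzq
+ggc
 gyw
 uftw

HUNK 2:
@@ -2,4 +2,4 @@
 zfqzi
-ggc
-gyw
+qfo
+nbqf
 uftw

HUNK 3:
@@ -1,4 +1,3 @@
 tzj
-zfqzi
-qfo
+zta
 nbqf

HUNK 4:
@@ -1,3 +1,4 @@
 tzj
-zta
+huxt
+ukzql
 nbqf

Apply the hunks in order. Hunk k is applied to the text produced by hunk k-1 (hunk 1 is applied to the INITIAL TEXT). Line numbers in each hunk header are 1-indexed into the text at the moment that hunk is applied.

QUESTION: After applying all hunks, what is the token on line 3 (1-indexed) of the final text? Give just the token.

Answer: ukzql

Derivation:
Hunk 1: at line 1 remove [snjhp,kxofh,mcwzq] add [ggc] -> 5 lines: tzj zfqzi ggc gyw uftw
Hunk 2: at line 2 remove [ggc,gyw] add [qfo,nbqf] -> 5 lines: tzj zfqzi qfo nbqf uftw
Hunk 3: at line 1 remove [zfqzi,qfo] add [zta] -> 4 lines: tzj zta nbqf uftw
Hunk 4: at line 1 remove [zta] add [huxt,ukzql] -> 5 lines: tzj huxt ukzql nbqf uftw
Final line 3: ukzql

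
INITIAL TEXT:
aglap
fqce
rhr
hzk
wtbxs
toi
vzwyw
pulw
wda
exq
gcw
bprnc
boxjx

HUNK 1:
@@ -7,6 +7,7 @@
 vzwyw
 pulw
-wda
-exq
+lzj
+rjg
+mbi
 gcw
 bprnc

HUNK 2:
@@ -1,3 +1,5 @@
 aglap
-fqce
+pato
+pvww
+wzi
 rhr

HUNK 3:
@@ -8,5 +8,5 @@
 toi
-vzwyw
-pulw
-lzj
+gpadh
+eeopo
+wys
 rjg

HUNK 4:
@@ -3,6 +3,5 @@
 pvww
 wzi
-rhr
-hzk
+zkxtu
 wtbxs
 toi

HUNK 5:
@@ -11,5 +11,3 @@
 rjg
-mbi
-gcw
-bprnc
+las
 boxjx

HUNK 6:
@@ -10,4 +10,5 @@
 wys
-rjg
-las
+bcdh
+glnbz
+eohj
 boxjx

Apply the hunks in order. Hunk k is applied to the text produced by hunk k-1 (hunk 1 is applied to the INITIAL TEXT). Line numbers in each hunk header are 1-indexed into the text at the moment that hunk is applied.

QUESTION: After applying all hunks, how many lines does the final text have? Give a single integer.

Answer: 14

Derivation:
Hunk 1: at line 7 remove [wda,exq] add [lzj,rjg,mbi] -> 14 lines: aglap fqce rhr hzk wtbxs toi vzwyw pulw lzj rjg mbi gcw bprnc boxjx
Hunk 2: at line 1 remove [fqce] add [pato,pvww,wzi] -> 16 lines: aglap pato pvww wzi rhr hzk wtbxs toi vzwyw pulw lzj rjg mbi gcw bprnc boxjx
Hunk 3: at line 8 remove [vzwyw,pulw,lzj] add [gpadh,eeopo,wys] -> 16 lines: aglap pato pvww wzi rhr hzk wtbxs toi gpadh eeopo wys rjg mbi gcw bprnc boxjx
Hunk 4: at line 3 remove [rhr,hzk] add [zkxtu] -> 15 lines: aglap pato pvww wzi zkxtu wtbxs toi gpadh eeopo wys rjg mbi gcw bprnc boxjx
Hunk 5: at line 11 remove [mbi,gcw,bprnc] add [las] -> 13 lines: aglap pato pvww wzi zkxtu wtbxs toi gpadh eeopo wys rjg las boxjx
Hunk 6: at line 10 remove [rjg,las] add [bcdh,glnbz,eohj] -> 14 lines: aglap pato pvww wzi zkxtu wtbxs toi gpadh eeopo wys bcdh glnbz eohj boxjx
Final line count: 14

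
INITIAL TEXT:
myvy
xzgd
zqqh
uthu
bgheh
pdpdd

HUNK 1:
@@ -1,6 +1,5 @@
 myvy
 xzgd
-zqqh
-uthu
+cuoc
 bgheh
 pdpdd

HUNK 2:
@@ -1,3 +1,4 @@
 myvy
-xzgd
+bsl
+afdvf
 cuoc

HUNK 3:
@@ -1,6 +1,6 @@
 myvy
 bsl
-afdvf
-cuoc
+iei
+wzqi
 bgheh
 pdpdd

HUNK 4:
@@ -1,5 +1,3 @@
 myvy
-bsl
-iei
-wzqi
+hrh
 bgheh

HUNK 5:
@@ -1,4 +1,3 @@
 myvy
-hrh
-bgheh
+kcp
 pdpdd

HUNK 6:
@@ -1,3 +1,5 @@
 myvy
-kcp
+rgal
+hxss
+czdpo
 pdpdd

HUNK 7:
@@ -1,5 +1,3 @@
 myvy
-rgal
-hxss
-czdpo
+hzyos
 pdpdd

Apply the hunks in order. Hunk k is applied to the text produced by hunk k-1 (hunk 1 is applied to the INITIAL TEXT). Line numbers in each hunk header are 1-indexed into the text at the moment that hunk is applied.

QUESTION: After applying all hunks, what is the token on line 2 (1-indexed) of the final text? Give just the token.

Hunk 1: at line 1 remove [zqqh,uthu] add [cuoc] -> 5 lines: myvy xzgd cuoc bgheh pdpdd
Hunk 2: at line 1 remove [xzgd] add [bsl,afdvf] -> 6 lines: myvy bsl afdvf cuoc bgheh pdpdd
Hunk 3: at line 1 remove [afdvf,cuoc] add [iei,wzqi] -> 6 lines: myvy bsl iei wzqi bgheh pdpdd
Hunk 4: at line 1 remove [bsl,iei,wzqi] add [hrh] -> 4 lines: myvy hrh bgheh pdpdd
Hunk 5: at line 1 remove [hrh,bgheh] add [kcp] -> 3 lines: myvy kcp pdpdd
Hunk 6: at line 1 remove [kcp] add [rgal,hxss,czdpo] -> 5 lines: myvy rgal hxss czdpo pdpdd
Hunk 7: at line 1 remove [rgal,hxss,czdpo] add [hzyos] -> 3 lines: myvy hzyos pdpdd
Final line 2: hzyos

Answer: hzyos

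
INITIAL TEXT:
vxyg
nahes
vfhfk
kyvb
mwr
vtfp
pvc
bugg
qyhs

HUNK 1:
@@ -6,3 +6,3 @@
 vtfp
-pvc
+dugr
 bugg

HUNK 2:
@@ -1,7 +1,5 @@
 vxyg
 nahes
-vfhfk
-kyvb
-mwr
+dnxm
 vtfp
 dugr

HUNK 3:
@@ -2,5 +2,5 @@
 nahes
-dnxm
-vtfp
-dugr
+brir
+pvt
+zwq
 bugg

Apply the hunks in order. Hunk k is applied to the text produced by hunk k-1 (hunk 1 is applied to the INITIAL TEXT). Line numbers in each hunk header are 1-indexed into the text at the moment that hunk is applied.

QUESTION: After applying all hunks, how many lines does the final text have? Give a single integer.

Hunk 1: at line 6 remove [pvc] add [dugr] -> 9 lines: vxyg nahes vfhfk kyvb mwr vtfp dugr bugg qyhs
Hunk 2: at line 1 remove [vfhfk,kyvb,mwr] add [dnxm] -> 7 lines: vxyg nahes dnxm vtfp dugr bugg qyhs
Hunk 3: at line 2 remove [dnxm,vtfp,dugr] add [brir,pvt,zwq] -> 7 lines: vxyg nahes brir pvt zwq bugg qyhs
Final line count: 7

Answer: 7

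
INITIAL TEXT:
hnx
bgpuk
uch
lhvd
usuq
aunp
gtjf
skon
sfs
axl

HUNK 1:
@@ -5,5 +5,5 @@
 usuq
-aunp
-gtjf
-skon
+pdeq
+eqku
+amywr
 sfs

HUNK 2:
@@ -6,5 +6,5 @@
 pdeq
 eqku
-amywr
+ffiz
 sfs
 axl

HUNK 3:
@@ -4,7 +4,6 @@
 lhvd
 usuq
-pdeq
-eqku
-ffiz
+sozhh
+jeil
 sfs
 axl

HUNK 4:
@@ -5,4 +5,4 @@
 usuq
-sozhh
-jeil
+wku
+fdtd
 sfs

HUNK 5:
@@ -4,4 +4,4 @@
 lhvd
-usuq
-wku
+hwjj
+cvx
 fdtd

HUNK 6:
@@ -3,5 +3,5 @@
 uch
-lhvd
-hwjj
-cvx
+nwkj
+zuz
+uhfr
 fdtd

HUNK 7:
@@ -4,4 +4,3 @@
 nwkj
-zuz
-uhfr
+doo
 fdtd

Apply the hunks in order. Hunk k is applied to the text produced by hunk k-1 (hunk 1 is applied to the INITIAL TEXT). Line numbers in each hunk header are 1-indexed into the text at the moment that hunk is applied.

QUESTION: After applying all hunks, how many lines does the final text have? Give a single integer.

Answer: 8

Derivation:
Hunk 1: at line 5 remove [aunp,gtjf,skon] add [pdeq,eqku,amywr] -> 10 lines: hnx bgpuk uch lhvd usuq pdeq eqku amywr sfs axl
Hunk 2: at line 6 remove [amywr] add [ffiz] -> 10 lines: hnx bgpuk uch lhvd usuq pdeq eqku ffiz sfs axl
Hunk 3: at line 4 remove [pdeq,eqku,ffiz] add [sozhh,jeil] -> 9 lines: hnx bgpuk uch lhvd usuq sozhh jeil sfs axl
Hunk 4: at line 5 remove [sozhh,jeil] add [wku,fdtd] -> 9 lines: hnx bgpuk uch lhvd usuq wku fdtd sfs axl
Hunk 5: at line 4 remove [usuq,wku] add [hwjj,cvx] -> 9 lines: hnx bgpuk uch lhvd hwjj cvx fdtd sfs axl
Hunk 6: at line 3 remove [lhvd,hwjj,cvx] add [nwkj,zuz,uhfr] -> 9 lines: hnx bgpuk uch nwkj zuz uhfr fdtd sfs axl
Hunk 7: at line 4 remove [zuz,uhfr] add [doo] -> 8 lines: hnx bgpuk uch nwkj doo fdtd sfs axl
Final line count: 8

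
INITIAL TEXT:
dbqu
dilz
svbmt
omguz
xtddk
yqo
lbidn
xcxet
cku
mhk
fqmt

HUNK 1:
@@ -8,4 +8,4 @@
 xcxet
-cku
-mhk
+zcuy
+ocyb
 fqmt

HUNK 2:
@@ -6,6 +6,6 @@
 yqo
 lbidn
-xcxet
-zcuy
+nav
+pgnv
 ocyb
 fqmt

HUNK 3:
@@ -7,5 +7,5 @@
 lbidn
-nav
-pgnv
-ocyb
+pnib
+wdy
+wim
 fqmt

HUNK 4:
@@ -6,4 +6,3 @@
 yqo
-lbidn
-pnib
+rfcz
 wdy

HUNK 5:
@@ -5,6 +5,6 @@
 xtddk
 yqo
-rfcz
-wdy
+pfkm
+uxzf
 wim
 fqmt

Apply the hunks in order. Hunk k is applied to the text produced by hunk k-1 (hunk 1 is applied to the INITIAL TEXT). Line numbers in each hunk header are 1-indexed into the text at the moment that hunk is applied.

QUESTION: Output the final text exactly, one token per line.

Hunk 1: at line 8 remove [cku,mhk] add [zcuy,ocyb] -> 11 lines: dbqu dilz svbmt omguz xtddk yqo lbidn xcxet zcuy ocyb fqmt
Hunk 2: at line 6 remove [xcxet,zcuy] add [nav,pgnv] -> 11 lines: dbqu dilz svbmt omguz xtddk yqo lbidn nav pgnv ocyb fqmt
Hunk 3: at line 7 remove [nav,pgnv,ocyb] add [pnib,wdy,wim] -> 11 lines: dbqu dilz svbmt omguz xtddk yqo lbidn pnib wdy wim fqmt
Hunk 4: at line 6 remove [lbidn,pnib] add [rfcz] -> 10 lines: dbqu dilz svbmt omguz xtddk yqo rfcz wdy wim fqmt
Hunk 5: at line 5 remove [rfcz,wdy] add [pfkm,uxzf] -> 10 lines: dbqu dilz svbmt omguz xtddk yqo pfkm uxzf wim fqmt

Answer: dbqu
dilz
svbmt
omguz
xtddk
yqo
pfkm
uxzf
wim
fqmt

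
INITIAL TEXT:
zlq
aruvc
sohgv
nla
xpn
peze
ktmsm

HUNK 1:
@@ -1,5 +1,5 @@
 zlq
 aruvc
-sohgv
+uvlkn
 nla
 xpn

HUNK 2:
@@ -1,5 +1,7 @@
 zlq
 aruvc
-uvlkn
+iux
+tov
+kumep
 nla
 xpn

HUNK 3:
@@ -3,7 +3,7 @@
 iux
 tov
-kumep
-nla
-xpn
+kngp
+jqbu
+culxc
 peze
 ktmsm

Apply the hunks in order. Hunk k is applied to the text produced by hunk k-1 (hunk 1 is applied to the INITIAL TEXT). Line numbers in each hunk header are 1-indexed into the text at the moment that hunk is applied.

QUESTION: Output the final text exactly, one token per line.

Hunk 1: at line 1 remove [sohgv] add [uvlkn] -> 7 lines: zlq aruvc uvlkn nla xpn peze ktmsm
Hunk 2: at line 1 remove [uvlkn] add [iux,tov,kumep] -> 9 lines: zlq aruvc iux tov kumep nla xpn peze ktmsm
Hunk 3: at line 3 remove [kumep,nla,xpn] add [kngp,jqbu,culxc] -> 9 lines: zlq aruvc iux tov kngp jqbu culxc peze ktmsm

Answer: zlq
aruvc
iux
tov
kngp
jqbu
culxc
peze
ktmsm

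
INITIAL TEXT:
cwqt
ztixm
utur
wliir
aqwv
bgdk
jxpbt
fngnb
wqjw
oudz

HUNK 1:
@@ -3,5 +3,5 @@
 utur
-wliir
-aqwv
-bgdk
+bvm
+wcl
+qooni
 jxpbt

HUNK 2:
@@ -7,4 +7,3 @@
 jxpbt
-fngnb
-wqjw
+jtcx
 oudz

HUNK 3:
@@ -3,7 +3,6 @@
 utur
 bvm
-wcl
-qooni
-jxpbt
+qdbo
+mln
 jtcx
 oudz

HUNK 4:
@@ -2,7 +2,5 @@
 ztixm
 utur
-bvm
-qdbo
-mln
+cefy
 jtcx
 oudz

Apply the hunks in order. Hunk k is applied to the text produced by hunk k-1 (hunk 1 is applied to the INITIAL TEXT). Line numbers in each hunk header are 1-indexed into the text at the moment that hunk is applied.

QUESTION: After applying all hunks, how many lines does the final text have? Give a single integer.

Hunk 1: at line 3 remove [wliir,aqwv,bgdk] add [bvm,wcl,qooni] -> 10 lines: cwqt ztixm utur bvm wcl qooni jxpbt fngnb wqjw oudz
Hunk 2: at line 7 remove [fngnb,wqjw] add [jtcx] -> 9 lines: cwqt ztixm utur bvm wcl qooni jxpbt jtcx oudz
Hunk 3: at line 3 remove [wcl,qooni,jxpbt] add [qdbo,mln] -> 8 lines: cwqt ztixm utur bvm qdbo mln jtcx oudz
Hunk 4: at line 2 remove [bvm,qdbo,mln] add [cefy] -> 6 lines: cwqt ztixm utur cefy jtcx oudz
Final line count: 6

Answer: 6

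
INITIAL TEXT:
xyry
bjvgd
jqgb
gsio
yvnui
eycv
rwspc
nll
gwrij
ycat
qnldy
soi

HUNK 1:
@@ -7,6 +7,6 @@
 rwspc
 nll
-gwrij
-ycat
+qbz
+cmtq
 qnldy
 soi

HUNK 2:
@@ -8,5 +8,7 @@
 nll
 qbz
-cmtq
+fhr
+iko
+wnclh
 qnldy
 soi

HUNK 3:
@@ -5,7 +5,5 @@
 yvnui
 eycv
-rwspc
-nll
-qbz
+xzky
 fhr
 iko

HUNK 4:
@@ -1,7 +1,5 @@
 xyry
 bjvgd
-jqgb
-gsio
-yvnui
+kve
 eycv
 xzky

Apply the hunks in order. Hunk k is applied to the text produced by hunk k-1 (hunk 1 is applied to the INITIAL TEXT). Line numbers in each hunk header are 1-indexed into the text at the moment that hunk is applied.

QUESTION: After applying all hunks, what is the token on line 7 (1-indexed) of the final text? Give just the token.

Hunk 1: at line 7 remove [gwrij,ycat] add [qbz,cmtq] -> 12 lines: xyry bjvgd jqgb gsio yvnui eycv rwspc nll qbz cmtq qnldy soi
Hunk 2: at line 8 remove [cmtq] add [fhr,iko,wnclh] -> 14 lines: xyry bjvgd jqgb gsio yvnui eycv rwspc nll qbz fhr iko wnclh qnldy soi
Hunk 3: at line 5 remove [rwspc,nll,qbz] add [xzky] -> 12 lines: xyry bjvgd jqgb gsio yvnui eycv xzky fhr iko wnclh qnldy soi
Hunk 4: at line 1 remove [jqgb,gsio,yvnui] add [kve] -> 10 lines: xyry bjvgd kve eycv xzky fhr iko wnclh qnldy soi
Final line 7: iko

Answer: iko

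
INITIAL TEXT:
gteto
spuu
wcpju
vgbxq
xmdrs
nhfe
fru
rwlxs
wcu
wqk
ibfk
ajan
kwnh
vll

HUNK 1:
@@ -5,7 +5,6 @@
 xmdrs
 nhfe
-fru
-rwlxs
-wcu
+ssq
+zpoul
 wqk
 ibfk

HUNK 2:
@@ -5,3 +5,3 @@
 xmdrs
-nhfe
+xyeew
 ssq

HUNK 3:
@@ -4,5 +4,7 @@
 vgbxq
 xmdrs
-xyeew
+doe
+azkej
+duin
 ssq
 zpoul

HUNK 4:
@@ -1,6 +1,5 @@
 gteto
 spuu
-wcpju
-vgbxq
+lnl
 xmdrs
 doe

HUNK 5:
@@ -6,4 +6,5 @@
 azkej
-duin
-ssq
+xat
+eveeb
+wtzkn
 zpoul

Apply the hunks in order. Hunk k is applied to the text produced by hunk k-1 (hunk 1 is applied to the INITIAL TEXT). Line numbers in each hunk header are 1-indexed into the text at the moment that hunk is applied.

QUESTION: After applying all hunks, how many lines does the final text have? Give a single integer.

Answer: 15

Derivation:
Hunk 1: at line 5 remove [fru,rwlxs,wcu] add [ssq,zpoul] -> 13 lines: gteto spuu wcpju vgbxq xmdrs nhfe ssq zpoul wqk ibfk ajan kwnh vll
Hunk 2: at line 5 remove [nhfe] add [xyeew] -> 13 lines: gteto spuu wcpju vgbxq xmdrs xyeew ssq zpoul wqk ibfk ajan kwnh vll
Hunk 3: at line 4 remove [xyeew] add [doe,azkej,duin] -> 15 lines: gteto spuu wcpju vgbxq xmdrs doe azkej duin ssq zpoul wqk ibfk ajan kwnh vll
Hunk 4: at line 1 remove [wcpju,vgbxq] add [lnl] -> 14 lines: gteto spuu lnl xmdrs doe azkej duin ssq zpoul wqk ibfk ajan kwnh vll
Hunk 5: at line 6 remove [duin,ssq] add [xat,eveeb,wtzkn] -> 15 lines: gteto spuu lnl xmdrs doe azkej xat eveeb wtzkn zpoul wqk ibfk ajan kwnh vll
Final line count: 15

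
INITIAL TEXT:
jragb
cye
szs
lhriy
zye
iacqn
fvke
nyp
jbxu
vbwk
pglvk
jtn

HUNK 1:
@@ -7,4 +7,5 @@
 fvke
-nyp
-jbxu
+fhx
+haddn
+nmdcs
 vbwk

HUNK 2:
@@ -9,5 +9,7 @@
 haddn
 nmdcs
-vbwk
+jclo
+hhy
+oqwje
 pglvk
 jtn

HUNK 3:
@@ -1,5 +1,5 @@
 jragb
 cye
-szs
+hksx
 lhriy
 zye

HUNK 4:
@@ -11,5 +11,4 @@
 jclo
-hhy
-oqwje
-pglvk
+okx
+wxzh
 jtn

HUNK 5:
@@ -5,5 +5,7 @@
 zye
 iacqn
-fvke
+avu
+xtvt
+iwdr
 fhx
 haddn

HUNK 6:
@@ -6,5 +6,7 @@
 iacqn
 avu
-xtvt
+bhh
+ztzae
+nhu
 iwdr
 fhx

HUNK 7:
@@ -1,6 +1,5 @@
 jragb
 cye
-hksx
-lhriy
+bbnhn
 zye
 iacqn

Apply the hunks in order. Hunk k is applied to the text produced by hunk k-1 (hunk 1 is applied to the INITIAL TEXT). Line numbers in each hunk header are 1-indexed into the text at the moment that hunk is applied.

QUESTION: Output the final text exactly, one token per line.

Hunk 1: at line 7 remove [nyp,jbxu] add [fhx,haddn,nmdcs] -> 13 lines: jragb cye szs lhriy zye iacqn fvke fhx haddn nmdcs vbwk pglvk jtn
Hunk 2: at line 9 remove [vbwk] add [jclo,hhy,oqwje] -> 15 lines: jragb cye szs lhriy zye iacqn fvke fhx haddn nmdcs jclo hhy oqwje pglvk jtn
Hunk 3: at line 1 remove [szs] add [hksx] -> 15 lines: jragb cye hksx lhriy zye iacqn fvke fhx haddn nmdcs jclo hhy oqwje pglvk jtn
Hunk 4: at line 11 remove [hhy,oqwje,pglvk] add [okx,wxzh] -> 14 lines: jragb cye hksx lhriy zye iacqn fvke fhx haddn nmdcs jclo okx wxzh jtn
Hunk 5: at line 5 remove [fvke] add [avu,xtvt,iwdr] -> 16 lines: jragb cye hksx lhriy zye iacqn avu xtvt iwdr fhx haddn nmdcs jclo okx wxzh jtn
Hunk 6: at line 6 remove [xtvt] add [bhh,ztzae,nhu] -> 18 lines: jragb cye hksx lhriy zye iacqn avu bhh ztzae nhu iwdr fhx haddn nmdcs jclo okx wxzh jtn
Hunk 7: at line 1 remove [hksx,lhriy] add [bbnhn] -> 17 lines: jragb cye bbnhn zye iacqn avu bhh ztzae nhu iwdr fhx haddn nmdcs jclo okx wxzh jtn

Answer: jragb
cye
bbnhn
zye
iacqn
avu
bhh
ztzae
nhu
iwdr
fhx
haddn
nmdcs
jclo
okx
wxzh
jtn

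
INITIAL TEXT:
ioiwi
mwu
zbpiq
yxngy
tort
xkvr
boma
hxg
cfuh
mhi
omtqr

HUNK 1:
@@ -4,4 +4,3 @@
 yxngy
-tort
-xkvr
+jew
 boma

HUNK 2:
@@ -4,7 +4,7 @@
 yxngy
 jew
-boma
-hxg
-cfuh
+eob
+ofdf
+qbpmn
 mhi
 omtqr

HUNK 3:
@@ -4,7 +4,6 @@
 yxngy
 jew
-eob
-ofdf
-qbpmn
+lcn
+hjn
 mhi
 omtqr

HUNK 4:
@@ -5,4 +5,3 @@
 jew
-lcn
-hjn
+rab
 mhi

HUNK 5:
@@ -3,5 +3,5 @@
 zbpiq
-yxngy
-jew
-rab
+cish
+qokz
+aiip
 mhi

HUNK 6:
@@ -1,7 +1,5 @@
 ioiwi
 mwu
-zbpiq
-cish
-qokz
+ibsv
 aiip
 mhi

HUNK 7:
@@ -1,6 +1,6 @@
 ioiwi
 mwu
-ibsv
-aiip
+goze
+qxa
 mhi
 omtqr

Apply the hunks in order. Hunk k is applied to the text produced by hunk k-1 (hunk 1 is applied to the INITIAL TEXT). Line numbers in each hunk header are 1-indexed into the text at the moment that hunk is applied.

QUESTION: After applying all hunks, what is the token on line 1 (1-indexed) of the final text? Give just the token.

Hunk 1: at line 4 remove [tort,xkvr] add [jew] -> 10 lines: ioiwi mwu zbpiq yxngy jew boma hxg cfuh mhi omtqr
Hunk 2: at line 4 remove [boma,hxg,cfuh] add [eob,ofdf,qbpmn] -> 10 lines: ioiwi mwu zbpiq yxngy jew eob ofdf qbpmn mhi omtqr
Hunk 3: at line 4 remove [eob,ofdf,qbpmn] add [lcn,hjn] -> 9 lines: ioiwi mwu zbpiq yxngy jew lcn hjn mhi omtqr
Hunk 4: at line 5 remove [lcn,hjn] add [rab] -> 8 lines: ioiwi mwu zbpiq yxngy jew rab mhi omtqr
Hunk 5: at line 3 remove [yxngy,jew,rab] add [cish,qokz,aiip] -> 8 lines: ioiwi mwu zbpiq cish qokz aiip mhi omtqr
Hunk 6: at line 1 remove [zbpiq,cish,qokz] add [ibsv] -> 6 lines: ioiwi mwu ibsv aiip mhi omtqr
Hunk 7: at line 1 remove [ibsv,aiip] add [goze,qxa] -> 6 lines: ioiwi mwu goze qxa mhi omtqr
Final line 1: ioiwi

Answer: ioiwi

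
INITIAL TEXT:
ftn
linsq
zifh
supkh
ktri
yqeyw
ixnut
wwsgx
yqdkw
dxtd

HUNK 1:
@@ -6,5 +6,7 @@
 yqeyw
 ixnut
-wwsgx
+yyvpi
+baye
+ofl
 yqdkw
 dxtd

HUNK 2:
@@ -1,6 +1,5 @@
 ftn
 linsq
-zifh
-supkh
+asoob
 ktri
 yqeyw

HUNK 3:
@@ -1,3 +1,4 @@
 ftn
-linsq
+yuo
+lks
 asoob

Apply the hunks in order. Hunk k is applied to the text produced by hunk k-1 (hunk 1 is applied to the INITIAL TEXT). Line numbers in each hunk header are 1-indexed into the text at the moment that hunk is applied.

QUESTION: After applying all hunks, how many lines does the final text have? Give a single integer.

Hunk 1: at line 6 remove [wwsgx] add [yyvpi,baye,ofl] -> 12 lines: ftn linsq zifh supkh ktri yqeyw ixnut yyvpi baye ofl yqdkw dxtd
Hunk 2: at line 1 remove [zifh,supkh] add [asoob] -> 11 lines: ftn linsq asoob ktri yqeyw ixnut yyvpi baye ofl yqdkw dxtd
Hunk 3: at line 1 remove [linsq] add [yuo,lks] -> 12 lines: ftn yuo lks asoob ktri yqeyw ixnut yyvpi baye ofl yqdkw dxtd
Final line count: 12

Answer: 12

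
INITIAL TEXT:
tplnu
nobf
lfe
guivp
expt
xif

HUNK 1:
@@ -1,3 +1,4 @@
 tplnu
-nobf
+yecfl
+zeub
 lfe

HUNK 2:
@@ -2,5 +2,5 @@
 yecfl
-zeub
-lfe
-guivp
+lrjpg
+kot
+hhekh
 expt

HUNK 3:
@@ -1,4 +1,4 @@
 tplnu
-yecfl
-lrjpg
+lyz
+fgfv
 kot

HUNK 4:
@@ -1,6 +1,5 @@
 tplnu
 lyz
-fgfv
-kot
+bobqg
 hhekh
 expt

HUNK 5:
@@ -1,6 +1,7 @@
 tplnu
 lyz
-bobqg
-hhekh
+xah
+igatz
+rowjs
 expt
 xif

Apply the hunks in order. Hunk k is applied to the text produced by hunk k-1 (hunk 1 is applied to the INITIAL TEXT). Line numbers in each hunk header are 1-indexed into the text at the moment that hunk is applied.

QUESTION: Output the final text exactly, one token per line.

Answer: tplnu
lyz
xah
igatz
rowjs
expt
xif

Derivation:
Hunk 1: at line 1 remove [nobf] add [yecfl,zeub] -> 7 lines: tplnu yecfl zeub lfe guivp expt xif
Hunk 2: at line 2 remove [zeub,lfe,guivp] add [lrjpg,kot,hhekh] -> 7 lines: tplnu yecfl lrjpg kot hhekh expt xif
Hunk 3: at line 1 remove [yecfl,lrjpg] add [lyz,fgfv] -> 7 lines: tplnu lyz fgfv kot hhekh expt xif
Hunk 4: at line 1 remove [fgfv,kot] add [bobqg] -> 6 lines: tplnu lyz bobqg hhekh expt xif
Hunk 5: at line 1 remove [bobqg,hhekh] add [xah,igatz,rowjs] -> 7 lines: tplnu lyz xah igatz rowjs expt xif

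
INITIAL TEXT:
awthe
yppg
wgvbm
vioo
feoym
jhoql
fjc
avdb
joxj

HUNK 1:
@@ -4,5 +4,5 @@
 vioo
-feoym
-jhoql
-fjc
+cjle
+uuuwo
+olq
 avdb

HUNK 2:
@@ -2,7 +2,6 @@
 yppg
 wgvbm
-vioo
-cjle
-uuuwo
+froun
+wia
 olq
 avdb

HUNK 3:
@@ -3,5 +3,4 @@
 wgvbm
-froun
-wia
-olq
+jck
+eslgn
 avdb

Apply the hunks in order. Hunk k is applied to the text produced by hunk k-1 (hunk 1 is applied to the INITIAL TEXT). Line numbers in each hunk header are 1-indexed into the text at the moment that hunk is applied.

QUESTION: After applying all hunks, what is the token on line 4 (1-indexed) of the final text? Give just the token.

Hunk 1: at line 4 remove [feoym,jhoql,fjc] add [cjle,uuuwo,olq] -> 9 lines: awthe yppg wgvbm vioo cjle uuuwo olq avdb joxj
Hunk 2: at line 2 remove [vioo,cjle,uuuwo] add [froun,wia] -> 8 lines: awthe yppg wgvbm froun wia olq avdb joxj
Hunk 3: at line 3 remove [froun,wia,olq] add [jck,eslgn] -> 7 lines: awthe yppg wgvbm jck eslgn avdb joxj
Final line 4: jck

Answer: jck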